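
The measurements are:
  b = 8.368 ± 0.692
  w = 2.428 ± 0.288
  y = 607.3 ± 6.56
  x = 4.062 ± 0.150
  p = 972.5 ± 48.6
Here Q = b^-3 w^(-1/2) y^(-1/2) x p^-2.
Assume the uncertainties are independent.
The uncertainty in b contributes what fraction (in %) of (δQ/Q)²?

(δQ/Q)² = (-3·δb/b)² + (−½·δw/w)² + (−½·δy/y)² + (1·δx/x)² + (-2·δp/p)²
  b term: (-3×0.0827)² = 0.0615
  w term: (-0.5×0.119)² = 0.00352
  y term: (-0.5×0.0108)² = 2.92e-05
  x term: (1×0.0369)² = 0.00136
  p term: (-2×0.0500)² = 0.00999
Total = 0.0764. Share from b = 0.0615/0.0764 = 0.805.

80.5%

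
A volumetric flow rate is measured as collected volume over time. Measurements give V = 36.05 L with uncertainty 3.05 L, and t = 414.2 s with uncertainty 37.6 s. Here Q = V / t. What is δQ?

0.0108 L/s

Q is a product of powers, so relative uncertainties combine in quadrature:
  (1·δV/V)² = (1×0.0846)² = 0.00716;  (-1·δt/t)² = (-1×0.0908)² = 0.00824
δQ/Q = √(0.0154) = 0.124
Q = 0.08704 L/s, so δQ = 0.124 × 0.08704 = 0.0108 L/s.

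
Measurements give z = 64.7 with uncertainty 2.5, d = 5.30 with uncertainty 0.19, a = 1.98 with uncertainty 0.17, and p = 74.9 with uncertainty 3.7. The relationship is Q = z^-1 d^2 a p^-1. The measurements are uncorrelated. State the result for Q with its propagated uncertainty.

0.0115 ± 0.00147

Each factor contributes (exponent × relative error)² to (δQ/Q)²:
  (-1·δz/z)² = (-1×0.0386)² = 0.00149;  (2·δd/d)² = (2×0.0358)² = 0.00514;  (1·δa/a)² = (1×0.0859)² = 0.00737;  (-1·δp/p)² = (-1×0.0494)² = 0.00244
δQ/Q = √(0.0164) = 0.128
Q = 0.0115, so δQ = 0.128 × 0.0115 = 0.00147.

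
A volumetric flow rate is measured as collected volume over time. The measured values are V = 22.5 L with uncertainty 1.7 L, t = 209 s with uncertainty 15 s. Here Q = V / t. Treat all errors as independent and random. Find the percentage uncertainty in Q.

Relative error in a monomial: (δQ/Q)² = Σ (nᵢ · δxᵢ/xᵢ)².
  (1·δV/V)² = (1×0.0756)² = 0.00571;  (-1·δt/t)² = (-1×0.0718)² = 0.00515
δQ/Q = √(0.0109) = 0.104

10.4%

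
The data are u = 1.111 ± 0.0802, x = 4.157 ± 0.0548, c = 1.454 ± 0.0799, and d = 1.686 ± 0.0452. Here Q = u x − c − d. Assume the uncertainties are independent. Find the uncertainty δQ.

Let p = u·x = 4.618. δp/p = √((1·δu/u)² + (1·δx/x)²) = √(0.00521 + 0.000174) = 0.0734, so δp = 0.339.
Q = p − c − d: δQ = √(δp² + δc² + δd²) = √(0.115 + 0.00638 + 0.00204) = 0.351

0.351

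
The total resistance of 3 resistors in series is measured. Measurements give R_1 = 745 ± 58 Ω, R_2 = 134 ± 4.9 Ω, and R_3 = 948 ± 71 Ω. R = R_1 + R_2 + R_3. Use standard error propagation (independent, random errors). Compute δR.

91.8 Ω

For a sum/difference, combine absolute errors in quadrature:
  (δR_1)² = 3360;  (δR_2)² = 24.0;  (δR_3)² = 5040
δR = √(8430) = 91.8 Ω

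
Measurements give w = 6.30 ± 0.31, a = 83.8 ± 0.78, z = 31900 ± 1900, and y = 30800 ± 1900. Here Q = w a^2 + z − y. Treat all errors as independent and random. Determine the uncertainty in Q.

3550

Let p = w·a^2 = 44200. δp/p = √((1·δw/w)² + (2·δa/a)²) = √(0.00242 + 0.000347) = 0.0526, so δp = 2330.
Q = p + z − y: δQ = √(δp² + δz² + δy²) = √(5.42e+06 + 3.61e+06 + 3.61e+06) = 3550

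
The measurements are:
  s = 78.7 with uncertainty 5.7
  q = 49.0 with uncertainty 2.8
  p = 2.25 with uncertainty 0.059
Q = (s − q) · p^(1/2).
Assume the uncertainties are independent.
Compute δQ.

Let u = s − q = 29.7. δu = √(δs² + δq²) = √(32.5 + 7.84) = 6.35, so δu/u = 0.214.
Q is then a monomial in u, p:
δQ/Q = √((δu/u)² + (½·δp/p)²) = √(0.0457 + 0.000172) = 0.214
Q = 44.6, so δQ = 0.214 × 44.6 = 9.54.

9.54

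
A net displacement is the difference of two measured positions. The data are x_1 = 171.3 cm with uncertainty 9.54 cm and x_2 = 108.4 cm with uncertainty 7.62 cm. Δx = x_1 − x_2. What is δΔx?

Sums and differences: (δΔx)² = Σ (cᵢ δxᵢ)².
  (δx_1)² = 91.0;  (δx_2)² = 58.1
δΔx = √(149) = 12.2 cm

12.2 cm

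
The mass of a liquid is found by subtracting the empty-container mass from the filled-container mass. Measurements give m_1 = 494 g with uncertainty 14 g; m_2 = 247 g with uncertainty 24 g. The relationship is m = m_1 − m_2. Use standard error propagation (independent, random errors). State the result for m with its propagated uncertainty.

247 ± 27.8 g

For a sum/difference, combine absolute errors in quadrature:
  (δm_1)² = 196;  (δm_2)² = 576
δm = √(772) = 27.8 g
m = 247 g.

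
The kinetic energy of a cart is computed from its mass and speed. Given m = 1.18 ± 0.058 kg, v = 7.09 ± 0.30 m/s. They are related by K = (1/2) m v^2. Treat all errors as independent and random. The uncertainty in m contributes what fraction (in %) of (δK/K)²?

25.2%

(δK/K)² = (1·δm/m)² + (2·δv/v)²
  m term: (1×0.0492)² = 0.00242
  v term: (2×0.0423)² = 0.00716
Total = 0.00958. Share from m = 0.00242/0.00958 = 0.252.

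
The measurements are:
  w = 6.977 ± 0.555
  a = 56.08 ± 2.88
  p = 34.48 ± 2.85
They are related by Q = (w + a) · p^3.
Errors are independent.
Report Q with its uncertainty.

(2.585 ± 0.652) × 10^6

Let u = w + a = 63.06. δu = √(δw² + δa²) = √(0.308 + 8.29) = 2.93, so δu/u = 0.0465.
Q is then a monomial in u, p:
δQ/Q = √((δu/u)² + (3·δp/p)²) = √(0.00216 + 0.0615) = 0.252
Q = 2.585e+06, so δQ = 0.252 × 2.585e+06 = 6.52e+05.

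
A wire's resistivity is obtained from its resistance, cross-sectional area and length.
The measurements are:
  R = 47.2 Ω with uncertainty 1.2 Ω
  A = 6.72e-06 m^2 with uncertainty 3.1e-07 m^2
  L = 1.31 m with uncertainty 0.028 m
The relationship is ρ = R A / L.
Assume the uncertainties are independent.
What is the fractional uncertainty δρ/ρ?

0.0568

Each factor contributes (exponent × relative error)² to (δρ/ρ)²:
  (1·δR/R)² = (1×0.0254)² = 0.000646;  (1·δA/A)² = (1×0.0461)² = 0.00213;  (-1·δL/L)² = (-1×0.0214)² = 0.000457
δρ/ρ = √(0.00323) = 0.0568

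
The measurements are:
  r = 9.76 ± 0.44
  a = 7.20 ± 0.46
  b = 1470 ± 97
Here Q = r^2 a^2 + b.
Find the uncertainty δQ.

Let p = r^2·a^2 = 4940. δp/p = √((2·δr/r)² + (2·δa/a)²) = √(0.00813 + 0.0163) = 0.156, so δp = 772.
Q = p + b: δQ = √(δp² + δb²) = √(5.96e+05 + 9410) = 778

778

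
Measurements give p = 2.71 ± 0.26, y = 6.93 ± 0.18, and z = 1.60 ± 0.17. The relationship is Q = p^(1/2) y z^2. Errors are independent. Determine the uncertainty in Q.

6.41

For a monomial Q ∝ p^(1/2), y, z^2, fractional errors add in quadrature:
  (½·δp/p)² = (0.5×0.0959)² = 0.00230;  (1·δy/y)² = (1×0.0260)² = 0.000675;  (2·δz/z)² = (2×0.106)² = 0.0452
δQ/Q = √(0.0481) = 0.219
Q = 29.2, so δQ = 0.219 × 29.2 = 6.41.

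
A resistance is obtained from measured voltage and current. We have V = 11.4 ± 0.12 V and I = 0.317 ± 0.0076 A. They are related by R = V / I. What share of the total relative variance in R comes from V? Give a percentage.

(δR/R)² = (1·δV/V)² + (-1·δI/I)²
  V term: (1×0.0105)² = 0.000111
  I term: (-1×0.0240)² = 0.000575
Total = 0.000686. Share from V = 0.000111/0.000686 = 0.162.

16.2%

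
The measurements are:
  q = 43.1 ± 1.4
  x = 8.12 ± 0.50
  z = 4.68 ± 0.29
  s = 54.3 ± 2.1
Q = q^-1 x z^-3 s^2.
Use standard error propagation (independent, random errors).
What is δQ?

1.15

For a monomial Q ∝ q^-1, x, z^-3, s^2, fractional errors add in quadrature:
  (-1·δq/q)² = (-1×0.0325)² = 0.00106;  (1·δx/x)² = (1×0.0616)² = 0.00379;  (-3·δz/z)² = (-3×0.0620)² = 0.0346;  (2·δs/s)² = (2×0.0387)² = 0.00598
δQ/Q = √(0.0454) = 0.213
Q = 5.42, so δQ = 0.213 × 5.42 = 1.15.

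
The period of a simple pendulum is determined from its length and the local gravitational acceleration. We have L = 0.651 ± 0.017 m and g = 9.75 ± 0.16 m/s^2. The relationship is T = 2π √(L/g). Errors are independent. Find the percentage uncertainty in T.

1.54%

Each factor contributes (exponent × relative error)² to (δT/T)²:
  (½·δL/L)² = (0.5×0.0261)² = 0.000170;  (−½·δg/g)² = (-0.5×0.0164)² = 6.73e-05
δT/T = √(0.000238) = 0.0154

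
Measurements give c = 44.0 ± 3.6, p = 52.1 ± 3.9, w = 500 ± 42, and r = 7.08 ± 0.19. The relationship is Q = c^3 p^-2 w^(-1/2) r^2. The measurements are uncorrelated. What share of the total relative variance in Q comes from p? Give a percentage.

(δQ/Q)² = (3·δc/c)² + (-2·δp/p)² + (−½·δw/w)² + (2·δr/r)²
  c term: (3×0.0818)² = 0.0602
  p term: (-2×0.0749)² = 0.0224
  w term: (-0.5×0.0840)² = 0.00176
  r term: (2×0.0268)² = 0.00288
Total = 0.0873. Share from p = 0.0224/0.0873 = 0.257.

25.7%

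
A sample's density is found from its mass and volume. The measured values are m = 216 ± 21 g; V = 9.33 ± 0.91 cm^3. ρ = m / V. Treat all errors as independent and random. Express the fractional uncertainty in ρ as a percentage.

13.8%

Each factor contributes (exponent × relative error)² to (δρ/ρ)²:
  (1·δm/m)² = (1×0.0972)² = 0.00945;  (-1·δV/V)² = (-1×0.0975)² = 0.00951
δρ/ρ = √(0.0190) = 0.138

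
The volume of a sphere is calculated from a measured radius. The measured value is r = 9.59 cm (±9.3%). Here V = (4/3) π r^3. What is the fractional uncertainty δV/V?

V ∝ r^3, so δV/V = |3| · δr/r = 3 × 0.0930 = 0.279.

0.279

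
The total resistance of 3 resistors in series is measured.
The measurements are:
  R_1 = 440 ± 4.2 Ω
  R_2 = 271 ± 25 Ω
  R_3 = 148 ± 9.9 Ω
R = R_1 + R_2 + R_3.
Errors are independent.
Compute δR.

27.2 Ω

Each term contributes (cᵢ δxᵢ)² to (δR)²:
  (δR_1)² = 17.6;  (δR_2)² = 625;  (δR_3)² = 98.0
δR = √(741) = 27.2 Ω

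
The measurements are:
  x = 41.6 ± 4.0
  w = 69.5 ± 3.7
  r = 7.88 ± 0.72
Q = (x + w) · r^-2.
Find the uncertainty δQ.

0.339

Let u = x + w = 111. δu = √(δx² + δw²) = √(16.0 + 13.7) = 5.45, so δu/u = 0.0490.
Q is then a monomial in u, r:
δQ/Q = √((δu/u)² + (-2·δr/r)²) = √(0.00241 + 0.0334) = 0.189
Q = 1.79, so δQ = 0.189 × 1.79 = 0.339.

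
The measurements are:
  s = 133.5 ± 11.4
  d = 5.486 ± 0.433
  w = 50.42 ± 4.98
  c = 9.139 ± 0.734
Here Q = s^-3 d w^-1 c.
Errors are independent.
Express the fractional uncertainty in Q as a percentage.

Since Q is a product/quotient, work with relative uncertainties:
  (-3·δs/s)² = (-3×0.0854)² = 0.0656;  (1·δd/d)² = (1×0.0789)² = 0.00623;  (-1·δw/w)² = (-1×0.0988)² = 0.00976;  (1·δc/c)² = (1×0.0803)² = 0.00645
δQ/Q = √(0.0881) = 0.297

29.7%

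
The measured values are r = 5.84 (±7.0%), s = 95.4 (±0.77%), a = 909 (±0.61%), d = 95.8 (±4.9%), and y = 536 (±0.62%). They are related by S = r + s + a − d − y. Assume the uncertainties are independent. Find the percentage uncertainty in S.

S is a linear combination, so absolute uncertainties add in quadrature:
  (δr)² = 0.167;  (δs)² = 0.540;  (δa)² = 30.7;  (δd)² = 22.0;  (δy)² = 11.0
δS = √(64.5) = 8.03
S = 378, so δS/S = 8.03/378 = 0.0212.

2.12%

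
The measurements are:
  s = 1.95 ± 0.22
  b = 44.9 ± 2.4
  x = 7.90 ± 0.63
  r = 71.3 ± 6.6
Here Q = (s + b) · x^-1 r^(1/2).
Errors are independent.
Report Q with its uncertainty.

50.1 ± 5.29

Let u = s + b = 46.9. δu = √(δs² + δb²) = √(0.0484 + 5.76) = 2.41, so δu/u = 0.0514.
Q is then a monomial in u, x, r:
δQ/Q = √((δu/u)² + (-1·δx/x)² + (½·δr/r)²) = √(0.00265 + 0.00636 + 0.00214) = 0.106
Q = 50.1, so δQ = 0.106 × 50.1 = 5.29.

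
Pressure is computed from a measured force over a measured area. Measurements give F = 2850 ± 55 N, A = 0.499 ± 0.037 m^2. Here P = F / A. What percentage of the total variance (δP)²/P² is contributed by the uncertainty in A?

93.7%

(δP/P)² = (1·δF/F)² + (-1·δA/A)²
  F term: (1×0.0193)² = 0.000372
  A term: (-1×0.0741)² = 0.00550
Total = 0.00587. Share from A = 0.00550/0.00587 = 0.937.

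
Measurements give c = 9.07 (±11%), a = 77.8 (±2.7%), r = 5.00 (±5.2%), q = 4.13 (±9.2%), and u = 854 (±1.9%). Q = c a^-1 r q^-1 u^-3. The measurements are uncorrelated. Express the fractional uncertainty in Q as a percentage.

16.5%

Q is a product of powers, so relative uncertainties combine in quadrature:
  (1·δc/c)² = (1×0.110)² = 0.0121;  (-1·δa/a)² = (-1×0.0270)² = 0.000729;  (1·δr/r)² = (1×0.0520)² = 0.00270;  (-1·δq/q)² = (-1×0.0920)² = 0.00846;  (-3·δu/u)² = (-3×0.0190)² = 0.00325
δQ/Q = √(0.0272) = 0.165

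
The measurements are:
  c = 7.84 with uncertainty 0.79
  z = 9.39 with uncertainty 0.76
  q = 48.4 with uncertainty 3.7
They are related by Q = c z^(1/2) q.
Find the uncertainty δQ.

154

Each factor contributes (exponent × relative error)² to (δQ/Q)²:
  (1·δc/c)² = (1×0.101)² = 0.0102;  (½·δz/z)² = (0.5×0.0809)² = 0.00164;  (1·δq/q)² = (1×0.0764)² = 0.00584
δQ/Q = √(0.0176) = 0.133
Q = 1160, so δQ = 0.133 × 1160 = 154.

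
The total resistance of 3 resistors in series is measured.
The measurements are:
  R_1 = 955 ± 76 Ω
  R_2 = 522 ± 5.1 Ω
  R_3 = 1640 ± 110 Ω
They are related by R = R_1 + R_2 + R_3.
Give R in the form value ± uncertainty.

3120 ± 134 Ω

R is a linear combination, so absolute uncertainties add in quadrature:
  (δR_1)² = 5780;  (δR_2)² = 26.0;  (δR_3)² = 12100
δR = √(17900) = 134 Ω
R = 3120 Ω.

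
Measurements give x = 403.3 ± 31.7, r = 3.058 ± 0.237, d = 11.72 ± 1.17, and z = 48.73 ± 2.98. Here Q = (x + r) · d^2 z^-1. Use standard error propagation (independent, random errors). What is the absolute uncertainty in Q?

255

Let u = x + r = 406.4. δu = √(δx² + δr²) = √(1000 + 0.0562) = 31.7, so δu/u = 0.0780.
Q is then a monomial in u, d, z:
δQ/Q = √((δu/u)² + (2·δd/d)² + (-1·δz/z)²) = √(0.00609 + 0.0399 + 0.00374) = 0.223
Q = 1145, so δQ = 0.223 × 1145 = 255.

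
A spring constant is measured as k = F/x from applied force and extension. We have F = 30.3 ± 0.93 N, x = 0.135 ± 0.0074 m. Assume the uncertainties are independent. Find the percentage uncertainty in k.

k is a product of powers, so relative uncertainties combine in quadrature:
  (1·δF/F)² = (1×0.0307)² = 0.000942;  (-1·δx/x)² = (-1×0.0548)² = 0.00300
δk/k = √(0.00395) = 0.0628

6.28%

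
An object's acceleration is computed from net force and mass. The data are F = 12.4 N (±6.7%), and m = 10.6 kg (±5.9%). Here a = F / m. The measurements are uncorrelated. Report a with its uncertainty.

Each factor contributes (exponent × relative error)² to (δa/a)²:
  (1·δF/F)² = (1×0.0670)² = 0.00449;  (-1·δm/m)² = (-1×0.0590)² = 0.00348
δa/a = √(0.00797) = 0.0893
a = 1.17 m/s^2, so δa = 0.0893 × 1.17 = 0.104 m/s^2.

1.17 ± 0.104 m/s^2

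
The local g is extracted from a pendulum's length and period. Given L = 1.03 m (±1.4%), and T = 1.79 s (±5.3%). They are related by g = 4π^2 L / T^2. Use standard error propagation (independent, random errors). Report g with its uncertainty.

Since g is a product/quotient, work with relative uncertainties:
  (1·δL/L)² = (1×0.0140)² = 0.000196;  (-2·δT/T)² = (-2×0.0530)² = 0.0112
δg/g = √(0.0114) = 0.107
g = 12.7 m/s^2, so δg = 0.107 × 12.7 = 1.36 m/s^2.

12.7 ± 1.36 m/s^2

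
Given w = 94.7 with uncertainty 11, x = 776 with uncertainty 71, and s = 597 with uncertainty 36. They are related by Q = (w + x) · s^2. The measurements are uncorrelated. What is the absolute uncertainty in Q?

4.53e+07

Let u = w + x = 871. δu = √(δw² + δx²) = √(121 + 5040) = 71.8, so δu/u = 0.0825.
Q is then a monomial in u, s:
δQ/Q = √((δu/u)² + (2·δs/s)²) = √(0.00681 + 0.0145) = 0.146
Q = 3.1e+08, so δQ = 0.146 × 3.1e+08 = 4.53e+07.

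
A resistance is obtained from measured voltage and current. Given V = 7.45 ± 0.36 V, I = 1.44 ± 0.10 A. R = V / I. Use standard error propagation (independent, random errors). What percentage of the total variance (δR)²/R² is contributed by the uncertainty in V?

(δR/R)² = (1·δV/V)² + (-1·δI/I)²
  V term: (1×0.0483)² = 0.00234
  I term: (-1×0.0694)² = 0.00482
Total = 0.00716. Share from V = 0.00234/0.00716 = 0.326.

32.6%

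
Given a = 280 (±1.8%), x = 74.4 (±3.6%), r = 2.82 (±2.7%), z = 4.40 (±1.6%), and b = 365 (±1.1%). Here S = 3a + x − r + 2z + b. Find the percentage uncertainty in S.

For a sum/difference, combine absolute errors in quadrature:
  (3·δa)² = 229;  (δx)² = 7.17;  (δr)² = 0.00580;  (2·δz)² = 0.0198;  (δb)² = 16.1
δS = √(252) = 15.9
S = 1290, so δS/S = 15.9/1290 = 0.0123.

1.23%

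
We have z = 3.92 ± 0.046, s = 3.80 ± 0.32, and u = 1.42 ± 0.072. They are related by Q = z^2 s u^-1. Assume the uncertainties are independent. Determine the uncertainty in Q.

Each factor contributes (exponent × relative error)² to (δQ/Q)²:
  (2·δz/z)² = (2×0.0117)² = 0.000551;  (1·δs/s)² = (1×0.0842)² = 0.00709;  (-1·δu/u)² = (-1×0.0507)² = 0.00257
δQ/Q = √(0.0102) = 0.101
Q = 41.1, so δQ = 0.101 × 41.1 = 4.16.

4.16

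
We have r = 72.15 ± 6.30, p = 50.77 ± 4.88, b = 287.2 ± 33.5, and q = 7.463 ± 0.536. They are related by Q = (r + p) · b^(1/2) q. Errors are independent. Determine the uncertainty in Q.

1760

Let u = r + p = 122.9. δu = √(δr² + δp²) = √(39.7 + 23.8) = 7.97, so δu/u = 0.0648.
Q is then a monomial in u, b, q:
δQ/Q = √((δu/u)² + (½·δb/b)² + (1·δq/q)²) = √(0.00420 + 0.00340 + 0.00516) = 0.113
Q = 15550, so δQ = 0.113 × 15550 = 1760.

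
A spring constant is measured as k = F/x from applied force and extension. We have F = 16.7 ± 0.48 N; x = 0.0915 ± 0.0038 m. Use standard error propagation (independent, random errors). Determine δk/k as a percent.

5.05%

k is a product of powers, so relative uncertainties combine in quadrature:
  (1·δF/F)² = (1×0.0287)² = 0.000826;  (-1·δx/x)² = (-1×0.0415)² = 0.00172
δk/k = √(0.00255) = 0.0505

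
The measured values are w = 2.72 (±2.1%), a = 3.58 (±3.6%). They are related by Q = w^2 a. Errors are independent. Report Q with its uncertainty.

26.5 ± 1.47

Products/powers → add relative errors in quadrature, weighted by exponent:
  (2·δw/w)² = (2×0.0210)² = 0.00176;  (1·δa/a)² = (1×0.0360)² = 0.00130
δQ/Q = √(0.00306) = 0.0553
Q = 26.5, so δQ = 0.0553 × 26.5 = 1.47.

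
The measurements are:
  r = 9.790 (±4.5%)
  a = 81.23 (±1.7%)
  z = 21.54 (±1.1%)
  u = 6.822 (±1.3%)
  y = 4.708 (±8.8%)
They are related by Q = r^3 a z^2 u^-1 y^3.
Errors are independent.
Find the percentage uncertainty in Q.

Each factor contributes (exponent × relative error)² to (δQ/Q)²:
  (3·δr/r)² = (3×0.0450)² = 0.0182;  (1·δa/a)² = (1×0.0170)² = 0.000289;  (2·δz/z)² = (2×0.0110)² = 0.000484;  (-1·δu/u)² = (-1×0.0130)² = 0.000169;  (3·δy/y)² = (3×0.0880)² = 0.0697
δQ/Q = √(0.0889) = 0.298

29.8%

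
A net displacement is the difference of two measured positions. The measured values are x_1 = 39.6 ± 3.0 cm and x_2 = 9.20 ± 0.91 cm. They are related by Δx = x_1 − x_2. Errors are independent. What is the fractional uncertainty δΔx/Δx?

0.103

For a sum/difference, combine absolute errors in quadrature:
  (δx_1)² = 9.00;  (δx_2)² = 0.828
δΔx = √(9.83) = 3.13 cm
Δx = 30.4 cm, so δΔx/Δx = 3.13/30.4 = 0.103.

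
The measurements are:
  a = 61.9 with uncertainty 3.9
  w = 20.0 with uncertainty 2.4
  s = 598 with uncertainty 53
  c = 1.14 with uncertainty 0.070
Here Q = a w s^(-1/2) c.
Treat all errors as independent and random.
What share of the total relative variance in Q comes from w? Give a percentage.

(δQ/Q)² = (1·δa/a)² + (1·δw/w)² + (−½·δs/s)² + (1·δc/c)²
  a term: (1×0.0630)² = 0.00397
  w term: (1×0.120)² = 0.0144
  s term: (-0.5×0.0886)² = 0.00196
  c term: (1×0.0614)² = 0.00377
Total = 0.0241. Share from w = 0.0144/0.0241 = 0.597.

59.7%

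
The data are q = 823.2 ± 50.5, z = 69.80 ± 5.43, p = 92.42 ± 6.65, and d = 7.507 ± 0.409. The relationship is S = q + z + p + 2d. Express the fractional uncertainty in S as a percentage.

5.12%

For a sum/difference, combine absolute errors in quadrature:
  (δq)² = 2550;  (δz)² = 29.5;  (δp)² = 44.2;  (2·δd)² = 0.669
δS = √(2620) = 51.2
S = 1000, so δS/S = 51.2/1000 = 0.0512.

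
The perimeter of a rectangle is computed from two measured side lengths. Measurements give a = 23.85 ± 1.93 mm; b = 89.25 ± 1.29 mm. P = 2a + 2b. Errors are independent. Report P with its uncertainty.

For a sum/difference, combine absolute errors in quadrature:
  (2·δa)² = 14.9;  (2·δb)² = 6.66
δP = √(21.6) = 4.64 mm
P = 226.2 mm.

226.2 ± 4.64 mm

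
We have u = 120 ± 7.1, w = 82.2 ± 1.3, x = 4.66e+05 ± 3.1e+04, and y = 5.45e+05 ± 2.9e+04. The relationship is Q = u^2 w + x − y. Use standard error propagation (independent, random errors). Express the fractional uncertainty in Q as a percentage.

13.4%

Let p = u^2·w = 1.18e+06. δp/p = √((2·δu/u)² + (1·δw/w)²) = √(0.0140 + 0.000250) = 0.119, so δp = 1.41e+05.
Q = p + x − y: δQ = √(δp² + δx² + δy²) = √(2e+10 + 9.61e+08 + 8.41e+08) = 1.48e+05
Q = 1.1e+06, so δQ/Q = 1.48e+05/1.1e+06 = 0.134.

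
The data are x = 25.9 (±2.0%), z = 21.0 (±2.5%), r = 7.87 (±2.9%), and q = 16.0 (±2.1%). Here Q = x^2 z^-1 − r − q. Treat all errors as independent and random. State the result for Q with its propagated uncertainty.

Let p = x^2·z^-1 = 31.9. δp/p = √((2·δx/x)² + (-1·δz/z)²) = √(0.00160 + 0.000625) = 0.0472, so δp = 1.51.
Q = p − r − q: δQ = √(δp² + δr² + δq²) = √(2.27 + 0.0521 + 0.113) = 1.56
Q = 8.07.

8.07 ± 1.56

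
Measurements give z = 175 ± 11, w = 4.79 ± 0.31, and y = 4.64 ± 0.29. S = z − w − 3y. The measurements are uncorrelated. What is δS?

11.0

S is a linear combination, so absolute uncertainties add in quadrature:
  (δz)² = 121;  (δw)² = 0.0961;  (3·δy)² = 0.757
δS = √(122) = 11.0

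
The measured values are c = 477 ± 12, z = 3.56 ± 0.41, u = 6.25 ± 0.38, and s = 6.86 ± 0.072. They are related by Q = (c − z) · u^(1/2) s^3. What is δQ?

19300

Let w = c − z = 473. δw = √(δc² + δz²) = √(144 + 0.168) = 12.0, so δw/w = 0.0254.
Q is then a monomial in w, u, s:
δQ/Q = √((δw/w)² + (½·δu/u)² + (3·δs/s)²) = √(0.000643 + 0.000924 + 0.000991) = 0.0506
Q = 3.82e+05, so δQ = 0.0506 × 3.82e+05 = 19300.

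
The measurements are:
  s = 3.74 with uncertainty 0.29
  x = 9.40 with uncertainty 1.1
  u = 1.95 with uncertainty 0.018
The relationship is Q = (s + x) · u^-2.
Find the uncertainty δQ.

Let w = s + x = 13.1. δw = √(δs² + δx²) = √(0.0841 + 1.21) = 1.14, so δw/w = 0.0866.
Q is then a monomial in w, u:
δQ/Q = √((δw/w)² + (-2·δu/u)²) = √(0.00750 + 0.000341) = 0.0885
Q = 3.46, so δQ = 0.0885 × 3.46 = 0.306.

0.306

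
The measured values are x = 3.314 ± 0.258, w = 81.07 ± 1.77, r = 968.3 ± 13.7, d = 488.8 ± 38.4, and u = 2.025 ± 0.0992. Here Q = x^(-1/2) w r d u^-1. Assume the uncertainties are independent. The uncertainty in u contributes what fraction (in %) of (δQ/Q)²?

(δQ/Q)² = (−½·δx/x)² + (1·δw/w)² + (1·δr/r)² + (1·δd/d)² + (-1·δu/u)²
  x term: (-0.5×0.0779)² = 0.00152
  w term: (1×0.0218)² = 0.000477
  r term: (1×0.0141)² = 0.000200
  d term: (1×0.0786)² = 0.00617
  u term: (-1×0.0490)² = 0.00240
Total = 0.0108. Share from u = 0.00240/0.0108 = 0.223.

22.3%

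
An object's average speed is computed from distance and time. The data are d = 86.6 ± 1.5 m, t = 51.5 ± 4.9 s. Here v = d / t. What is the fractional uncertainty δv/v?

Products/powers → add relative errors in quadrature, weighted by exponent:
  (1·δd/d)² = (1×0.0173)² = 0.000300;  (-1·δt/t)² = (-1×0.0951)² = 0.00905
δv/v = √(0.00935) = 0.0967

0.0967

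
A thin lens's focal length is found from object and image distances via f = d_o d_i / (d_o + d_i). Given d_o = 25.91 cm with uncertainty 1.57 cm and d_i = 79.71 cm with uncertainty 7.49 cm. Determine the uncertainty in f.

1.00 cm

∂f/∂d_o = (d_i/(d_o+d_i))² = 0.570;  ∂f/∂d_i = (d_o/(d_o+d_i))² = 0.0602
δf = √((∂f/∂d_o · δd_o)² + (∂f/∂d_i · δd_i)²) = √(0.800 + 0.203) = 1.00 cm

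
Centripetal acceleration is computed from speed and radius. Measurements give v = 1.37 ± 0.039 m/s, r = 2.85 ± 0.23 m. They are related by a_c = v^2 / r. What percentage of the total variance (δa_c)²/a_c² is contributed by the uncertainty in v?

33.2%

(δa_c/a_c)² = (2·δv/v)² + (-1·δr/r)²
  v term: (2×0.0285)² = 0.00324
  r term: (-1×0.0807)² = 0.00651
Total = 0.00975. Share from v = 0.00324/0.00975 = 0.332.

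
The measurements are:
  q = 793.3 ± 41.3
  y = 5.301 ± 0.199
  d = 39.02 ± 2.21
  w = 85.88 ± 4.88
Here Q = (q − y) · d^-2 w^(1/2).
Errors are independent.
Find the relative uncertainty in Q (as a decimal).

0.128

Let u = q − y = 788.0. δu = √(δq² + δy²) = √(1710 + 0.0396) = 41.3, so δu/u = 0.0524.
Q is then a monomial in u, d, w:
δQ/Q = √((δu/u)² + (-2·δd/d)² + (½·δw/w)²) = √(0.00275 + 0.0128 + 0.000807) = 0.128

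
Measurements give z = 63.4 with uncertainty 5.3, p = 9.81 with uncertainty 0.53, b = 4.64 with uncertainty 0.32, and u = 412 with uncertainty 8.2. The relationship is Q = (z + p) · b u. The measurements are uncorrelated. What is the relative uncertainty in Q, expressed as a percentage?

10.2%

Let w = z + p = 73.2. δw = √(δz² + δp²) = √(28.1 + 0.281) = 5.33, so δw/w = 0.0728.
Q is then a monomial in w, b, u:
δQ/Q = √((δw/w)² + (1·δb/b)² + (1·δu/u)²) = √(0.00529 + 0.00476 + 0.000396) = 0.102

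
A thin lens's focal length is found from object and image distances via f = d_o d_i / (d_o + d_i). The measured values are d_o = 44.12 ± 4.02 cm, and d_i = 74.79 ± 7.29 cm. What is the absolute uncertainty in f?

1.88 cm

∂f/∂d_o = (d_i/(d_o+d_i))² = 0.396;  ∂f/∂d_i = (d_o/(d_o+d_i))² = 0.138
δf = √((∂f/∂d_o · δd_o)² + (∂f/∂d_i · δd_i)²) = √(2.53 + 1.01) = 1.88 cm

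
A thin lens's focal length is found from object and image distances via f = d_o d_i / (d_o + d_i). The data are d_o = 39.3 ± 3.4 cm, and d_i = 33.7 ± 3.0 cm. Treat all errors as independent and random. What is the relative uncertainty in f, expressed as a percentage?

∂f/∂d_o = (d_i/(d_o+d_i))² = 0.213;  ∂f/∂d_i = (d_o/(d_o+d_i))² = 0.290
δf = √((∂f/∂d_o · δd_o)² + (∂f/∂d_i · δd_i)²) = √(0.525 + 0.756) = 1.13 cm
f = 18.1 cm, so δf/f = 1.13/18.1 = 0.0624.

6.24%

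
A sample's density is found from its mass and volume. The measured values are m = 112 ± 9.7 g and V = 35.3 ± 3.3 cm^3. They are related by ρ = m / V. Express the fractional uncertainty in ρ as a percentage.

Since ρ is a product/quotient, work with relative uncertainties:
  (1·δm/m)² = (1×0.0866)² = 0.00750;  (-1·δV/V)² = (-1×0.0935)² = 0.00874
δρ/ρ = √(0.0162) = 0.127

12.7%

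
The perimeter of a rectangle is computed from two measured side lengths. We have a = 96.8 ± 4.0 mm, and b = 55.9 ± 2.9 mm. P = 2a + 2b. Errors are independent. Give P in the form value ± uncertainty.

305 ± 9.88 mm

Each term contributes (cᵢ δxᵢ)² to (δP)²:
  (2·δa)² = 64.0;  (2·δb)² = 33.6
δP = √(97.6) = 9.88 mm
P = 305 mm.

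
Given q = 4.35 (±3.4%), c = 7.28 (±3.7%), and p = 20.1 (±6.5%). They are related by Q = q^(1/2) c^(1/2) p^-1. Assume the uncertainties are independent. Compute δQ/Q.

0.0697

Relative error in a monomial: (δQ/Q)² = Σ (nᵢ · δxᵢ/xᵢ)².
  (½·δq/q)² = (0.5×0.0340)² = 0.000289;  (½·δc/c)² = (0.5×0.0370)² = 0.000342;  (-1·δp/p)² = (-1×0.0650)² = 0.00423
δQ/Q = √(0.00486) = 0.0697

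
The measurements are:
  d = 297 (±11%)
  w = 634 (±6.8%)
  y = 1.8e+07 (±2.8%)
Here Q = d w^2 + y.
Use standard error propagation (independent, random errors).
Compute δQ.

2.09e+07

Let p = d·w^2 = 1.19e+08. δp/p = √((1·δd/d)² + (2·δw/w)²) = √(0.0121 + 0.0185) = 0.175, so δp = 2.09e+07.
Q = p + y: δQ = √(δp² + δy²) = √(4.36e+14 + 2.54e+11) = 2.09e+07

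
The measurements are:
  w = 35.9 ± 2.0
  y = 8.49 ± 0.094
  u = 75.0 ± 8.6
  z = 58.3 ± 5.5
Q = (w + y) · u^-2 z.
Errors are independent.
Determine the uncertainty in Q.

Let h = w + y = 44.4. δh = √(δw² + δy²) = √(4.00 + 0.00884) = 2.00, so δh/h = 0.0451.
Q is then a monomial in h, u, z:
δQ/Q = √((δh/h)² + (-2·δu/u)² + (1·δz/z)²) = √(0.00203 + 0.0526 + 0.00890) = 0.252
Q = 0.460, so δQ = 0.252 × 0.460 = 0.116.

0.116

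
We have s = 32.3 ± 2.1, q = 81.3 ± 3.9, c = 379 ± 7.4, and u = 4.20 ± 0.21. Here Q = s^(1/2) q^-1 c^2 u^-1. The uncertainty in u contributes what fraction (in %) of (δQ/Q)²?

(δQ/Q)² = (½·δs/s)² + (-1·δq/q)² + (2·δc/c)² + (-1·δu/u)²
  s term: (0.5×0.0650)² = 0.00106
  q term: (-1×0.0480)² = 0.00230
  c term: (2×0.0195)² = 0.00152
  u term: (-1×0.0500)² = 0.00250
Total = 0.00738. Share from u = 0.00250/0.00738 = 0.339.

33.9%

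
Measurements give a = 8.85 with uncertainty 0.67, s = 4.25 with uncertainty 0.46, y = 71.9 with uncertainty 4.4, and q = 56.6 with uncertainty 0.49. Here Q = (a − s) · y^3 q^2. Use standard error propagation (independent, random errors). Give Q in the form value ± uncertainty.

Let u = a − s = 4.60. δu = √(δa² + δs²) = √(0.449 + 0.212) = 0.813, so δu/u = 0.177.
Q is then a monomial in u, y, q:
δQ/Q = √((δu/u)² + (3·δy/y)² + (2·δq/q)²) = √(0.0312 + 0.0337 + 0.000300) = 0.255
Q = 5.48e+09, so δQ = 0.255 × 5.48e+09 = 1.4e+09.

(5.48 ± 1.40) × 10^9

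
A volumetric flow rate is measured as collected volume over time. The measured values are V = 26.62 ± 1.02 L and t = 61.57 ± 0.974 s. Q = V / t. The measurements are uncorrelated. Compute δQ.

0.0179 L/s

Relative error in a monomial: (δQ/Q)² = Σ (nᵢ · δxᵢ/xᵢ)².
  (1·δV/V)² = (1×0.0383)² = 0.00147;  (-1·δt/t)² = (-1×0.0158)² = 0.000250
δQ/Q = √(0.00172) = 0.0415
Q = 0.4324 L/s, so δQ = 0.0415 × 0.4324 = 0.0179 L/s.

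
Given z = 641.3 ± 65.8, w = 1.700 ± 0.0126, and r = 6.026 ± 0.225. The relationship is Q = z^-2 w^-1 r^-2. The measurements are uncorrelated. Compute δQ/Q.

Each factor contributes (exponent × relative error)² to (δQ/Q)²:
  (-2·δz/z)² = (-2×0.103)² = 0.0421;  (-1·δw/w)² = (-1×0.00741)² = 5.49e-05;  (-2·δr/r)² = (-2×0.0373)² = 0.00558
δQ/Q = √(0.0477) = 0.218

0.218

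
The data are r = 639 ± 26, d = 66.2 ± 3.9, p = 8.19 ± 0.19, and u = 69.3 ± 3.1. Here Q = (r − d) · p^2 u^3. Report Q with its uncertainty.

(1.28 ± 0.191) × 10^10

Let w = r − d = 573. δw = √(δr² + δd²) = √(676 + 15.2) = 26.3, so δw/w = 0.0459.
Q is then a monomial in w, p, u:
δQ/Q = √((δw/w)² + (2·δp/p)² + (3·δu/u)²) = √(0.00211 + 0.00215 + 0.0180) = 0.149
Q = 1.28e+10, so δQ = 0.149 × 1.28e+10 = 1.91e+09.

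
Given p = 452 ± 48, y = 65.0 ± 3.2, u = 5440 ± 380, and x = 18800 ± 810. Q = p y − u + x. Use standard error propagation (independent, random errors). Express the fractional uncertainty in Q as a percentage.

Let w = p·y = 29400. δw/w = √((1·δp/p)² + (1·δy/y)²) = √(0.0113 + 0.00242) = 0.117, so δw = 3440.
Q = w − u + x: δQ = √(δw² + δu² + δx²) = √(1.18e+07 + 1.44e+05 + 6.56e+05) = 3550
Q = 42700, so δQ/Q = 3550/42700 = 0.0831.

8.31%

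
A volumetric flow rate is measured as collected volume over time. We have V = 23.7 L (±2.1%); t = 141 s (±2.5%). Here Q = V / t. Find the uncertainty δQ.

0.00549 L/s

Q is a product of powers, so relative uncertainties combine in quadrature:
  (1·δV/V)² = (1×0.0210)² = 0.000441;  (-1·δt/t)² = (-1×0.0250)² = 0.000625
δQ/Q = √(0.00107) = 0.0326
Q = 0.168 L/s, so δQ = 0.0326 × 0.168 = 0.00549 L/s.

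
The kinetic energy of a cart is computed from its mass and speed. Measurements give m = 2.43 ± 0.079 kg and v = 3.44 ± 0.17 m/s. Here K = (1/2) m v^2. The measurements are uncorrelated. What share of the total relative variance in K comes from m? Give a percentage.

(δK/K)² = (1·δm/m)² + (2·δv/v)²
  m term: (1×0.0325)² = 0.00106
  v term: (2×0.0494)² = 0.00977
Total = 0.0108. Share from m = 0.00106/0.0108 = 0.0976.

9.76%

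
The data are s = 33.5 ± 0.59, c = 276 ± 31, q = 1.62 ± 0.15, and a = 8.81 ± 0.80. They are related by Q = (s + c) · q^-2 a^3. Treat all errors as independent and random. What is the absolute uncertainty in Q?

Let u = s + c = 310. δu = √(δs² + δc²) = √(0.348 + 961) = 31.0, so δu/u = 0.100.
Q is then a monomial in u, q, a:
δQ/Q = √((δu/u)² + (-2·δq/q)² + (3·δa/a)²) = √(0.0100 + 0.0343 + 0.0742) = 0.344
Q = 80600, so δQ = 0.344 × 80600 = 27800.

27800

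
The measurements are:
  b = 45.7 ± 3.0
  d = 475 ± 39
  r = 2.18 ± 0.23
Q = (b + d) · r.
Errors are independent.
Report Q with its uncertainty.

1140 ± 147

Let u = b + d = 521. δu = √(δb² + δd²) = √(9.00 + 1520) = 39.1, so δu/u = 0.0751.
Q is then a monomial in u, r:
δQ/Q = √((δu/u)² + (1·δr/r)²) = √(0.00564 + 0.0111) = 0.130
Q = 1140, so δQ = 0.130 × 1140 = 147.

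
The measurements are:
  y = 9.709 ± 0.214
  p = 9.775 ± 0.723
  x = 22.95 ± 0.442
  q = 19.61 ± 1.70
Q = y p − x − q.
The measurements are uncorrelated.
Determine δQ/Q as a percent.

Let w = y·p = 94.91. δw/w = √((1·δy/y)² + (1·δp/p)²) = √(0.000486 + 0.00547) = 0.0772, so δw = 7.32.
Q = w − x − q: δQ = √(δw² + δx² + δq²) = √(53.7 + 0.195 + 2.89) = 7.53
Q = 52.35, so δQ/Q = 7.53/52.35 = 0.144.

14.4%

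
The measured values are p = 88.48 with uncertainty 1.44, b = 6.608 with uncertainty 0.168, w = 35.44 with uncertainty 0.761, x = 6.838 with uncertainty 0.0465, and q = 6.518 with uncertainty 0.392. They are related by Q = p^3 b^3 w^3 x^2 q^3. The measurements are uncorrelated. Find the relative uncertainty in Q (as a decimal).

For a monomial Q ∝ p^3, b^3, w^3, x^2, q^3, fractional errors add in quadrature:
  (3·δp/p)² = (3×0.0163)² = 0.00238;  (3·δb/b)² = (3×0.0254)² = 0.00582;  (3·δw/w)² = (3×0.0215)² = 0.00415;  (2·δx/x)² = (2×0.00680)² = 0.000185;  (3·δq/q)² = (3×0.0601)² = 0.0326
δQ/Q = √(0.0451) = 0.212

0.212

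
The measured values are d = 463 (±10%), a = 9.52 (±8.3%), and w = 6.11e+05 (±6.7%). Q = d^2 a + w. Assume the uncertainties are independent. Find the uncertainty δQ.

4.44e+05

Let p = d^2·a = 2.04e+06. δp/p = √((2·δd/d)² + (1·δa/a)²) = √(0.0400 + 0.00689) = 0.217, so δp = 4.42e+05.
Q = p + w: δQ = √(δp² + δw²) = √(1.95e+11 + 1.68e+09) = 4.44e+05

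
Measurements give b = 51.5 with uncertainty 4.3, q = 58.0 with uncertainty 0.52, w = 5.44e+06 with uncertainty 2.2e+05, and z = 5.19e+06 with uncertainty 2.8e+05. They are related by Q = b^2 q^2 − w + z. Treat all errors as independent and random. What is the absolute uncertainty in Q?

Let p = b^2·q^2 = 8.92e+06. δp/p = √((2·δb/b)² + (2·δq/q)²) = √(0.0279 + 0.000322) = 0.168, so δp = 1.5e+06.
Q = p − w + z: δQ = √(δp² + δw² + δz²) = √(2.25e+12 + 4.84e+10 + 7.84e+10) = 1.54e+06

1.54e+06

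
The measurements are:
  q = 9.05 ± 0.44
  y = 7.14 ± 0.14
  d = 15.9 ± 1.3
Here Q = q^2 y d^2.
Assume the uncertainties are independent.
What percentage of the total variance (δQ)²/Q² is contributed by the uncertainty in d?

73.1%

(δQ/Q)² = (2·δq/q)² + (1·δy/y)² + (2·δd/d)²
  q term: (2×0.0486)² = 0.00946
  y term: (1×0.0196)² = 0.000384
  d term: (2×0.0818)² = 0.0267
Total = 0.0366. Share from d = 0.0267/0.0366 = 0.731.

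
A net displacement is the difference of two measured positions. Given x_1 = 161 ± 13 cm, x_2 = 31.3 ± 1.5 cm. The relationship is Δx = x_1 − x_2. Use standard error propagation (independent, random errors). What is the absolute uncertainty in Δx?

13.1 cm

Each term contributes (cᵢ δxᵢ)² to (δΔx)²:
  (δx_1)² = 169;  (δx_2)² = 2.25
δΔx = √(171) = 13.1 cm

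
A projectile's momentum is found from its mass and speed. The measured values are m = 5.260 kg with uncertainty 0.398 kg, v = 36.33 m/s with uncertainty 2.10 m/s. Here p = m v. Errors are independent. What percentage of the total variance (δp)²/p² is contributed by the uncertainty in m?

63.1%

(δp/p)² = (1·δm/m)² + (1·δv/v)²
  m term: (1×0.0757)² = 0.00573
  v term: (1×0.0578)² = 0.00334
Total = 0.00907. Share from m = 0.00573/0.00907 = 0.631.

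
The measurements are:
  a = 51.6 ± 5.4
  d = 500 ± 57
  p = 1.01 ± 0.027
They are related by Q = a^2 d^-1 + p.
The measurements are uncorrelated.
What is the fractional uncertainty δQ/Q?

0.200

Let w = a^2·d^-1 = 5.33. δw/w = √((2·δa/a)² + (-1·δd/d)²) = √(0.0438 + 0.0130) = 0.238, so δw = 1.27.
Q = w + p: δQ = √(δw² + δp²) = √(1.61 + 0.000729) = 1.27
Q = 6.34, so δQ/Q = 1.27/6.34 = 0.200.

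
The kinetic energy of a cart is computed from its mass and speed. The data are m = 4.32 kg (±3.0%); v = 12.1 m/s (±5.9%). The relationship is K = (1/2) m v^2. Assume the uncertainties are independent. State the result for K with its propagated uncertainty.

For a monomial K ∝ m, v^2, fractional errors add in quadrature:
  (1·δm/m)² = (1×0.0300)² = 0.000900;  (2·δv/v)² = (2×0.0590)² = 0.0139
δK/K = √(0.0148) = 0.122
K = 316 J, so δK = 0.122 × 316 = 38.5 J.

316 ± 38.5 J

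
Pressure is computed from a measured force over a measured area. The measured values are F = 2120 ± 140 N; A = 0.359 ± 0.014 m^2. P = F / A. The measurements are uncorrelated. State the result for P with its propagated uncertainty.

5910 ± 453 Pa

P is a product of powers, so relative uncertainties combine in quadrature:
  (1·δF/F)² = (1×0.0660)² = 0.00436;  (-1·δA/A)² = (-1×0.0390)² = 0.00152
δP/P = √(0.00588) = 0.0767
P = 5910 Pa, so δP = 0.0767 × 5910 = 453 Pa.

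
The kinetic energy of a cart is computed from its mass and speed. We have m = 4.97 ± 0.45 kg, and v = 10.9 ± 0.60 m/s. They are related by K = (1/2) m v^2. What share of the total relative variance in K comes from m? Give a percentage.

(δK/K)² = (1·δm/m)² + (2·δv/v)²
  m term: (1×0.0905)² = 0.00820
  v term: (2×0.0550)² = 0.0121
Total = 0.0203. Share from m = 0.00820/0.0203 = 0.403.

40.3%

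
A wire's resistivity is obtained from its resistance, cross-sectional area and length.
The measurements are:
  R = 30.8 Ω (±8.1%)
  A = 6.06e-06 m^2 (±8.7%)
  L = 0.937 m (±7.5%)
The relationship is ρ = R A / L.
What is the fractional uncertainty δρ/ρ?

0.141

Products/powers → add relative errors in quadrature, weighted by exponent:
  (1·δR/R)² = (1×0.0810)² = 0.00656;  (1·δA/A)² = (1×0.0870)² = 0.00757;  (-1·δL/L)² = (-1×0.0750)² = 0.00562
δρ/ρ = √(0.0198) = 0.141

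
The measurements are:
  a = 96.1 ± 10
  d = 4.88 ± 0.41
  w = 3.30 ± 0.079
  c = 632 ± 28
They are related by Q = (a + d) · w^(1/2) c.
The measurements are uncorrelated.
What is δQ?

Let u = a + d = 101. δu = √(δa² + δd²) = √(100 + 0.168) = 10.0, so δu/u = 0.0991.
Q is then a monomial in u, w, c:
δQ/Q = √((δu/u)² + (½·δw/w)² + (1·δc/c)²) = √(0.00982 + 0.000143 + 0.00196) = 0.109
Q = 1.16e+05, so δQ = 0.109 × 1.16e+05 = 12700.

12700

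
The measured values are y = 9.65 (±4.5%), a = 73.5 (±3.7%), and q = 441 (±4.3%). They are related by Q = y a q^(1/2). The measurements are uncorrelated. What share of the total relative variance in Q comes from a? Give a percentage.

(δQ/Q)² = (1·δy/y)² + (1·δa/a)² + (½·δq/q)²
  y term: (1×0.0450)² = 0.00202
  a term: (1×0.0370)² = 0.00137
  q term: (0.5×0.0430)² = 0.000462
Total = 0.00386. Share from a = 0.00137/0.00386 = 0.355.

35.5%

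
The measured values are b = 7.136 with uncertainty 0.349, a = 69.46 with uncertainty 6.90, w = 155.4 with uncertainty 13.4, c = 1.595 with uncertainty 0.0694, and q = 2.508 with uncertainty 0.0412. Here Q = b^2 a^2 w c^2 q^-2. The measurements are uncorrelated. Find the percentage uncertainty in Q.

Products/powers → add relative errors in quadrature, weighted by exponent:
  (2·δb/b)² = (2×0.0489)² = 0.00957;  (2·δa/a)² = (2×0.0993)² = 0.0395;  (1·δw/w)² = (1×0.0862)² = 0.00744;  (2·δc/c)² = (2×0.0435)² = 0.00757;  (-2·δq/q)² = (-2×0.0164)² = 0.00108
δQ/Q = √(0.0651) = 0.255

25.5%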